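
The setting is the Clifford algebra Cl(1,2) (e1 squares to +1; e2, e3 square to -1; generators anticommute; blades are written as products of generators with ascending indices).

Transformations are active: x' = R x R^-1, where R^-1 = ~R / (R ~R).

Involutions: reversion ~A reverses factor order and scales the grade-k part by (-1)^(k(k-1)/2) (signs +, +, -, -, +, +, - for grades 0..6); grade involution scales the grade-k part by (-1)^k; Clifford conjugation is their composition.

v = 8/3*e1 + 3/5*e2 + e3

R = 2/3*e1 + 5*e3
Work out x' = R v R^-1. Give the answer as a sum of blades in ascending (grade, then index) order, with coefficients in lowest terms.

~R = 2/3*e1 + 5*e3, and R ~R = -221/9, so R^-1 = ~R / (-221/9).
R v = -29/9 + 2/5*e1 e2 - 38/3*e1 e3 - 3*e2 e3
Answer: -1652/663*e1 - 3/5*e2 + 69/221*e3


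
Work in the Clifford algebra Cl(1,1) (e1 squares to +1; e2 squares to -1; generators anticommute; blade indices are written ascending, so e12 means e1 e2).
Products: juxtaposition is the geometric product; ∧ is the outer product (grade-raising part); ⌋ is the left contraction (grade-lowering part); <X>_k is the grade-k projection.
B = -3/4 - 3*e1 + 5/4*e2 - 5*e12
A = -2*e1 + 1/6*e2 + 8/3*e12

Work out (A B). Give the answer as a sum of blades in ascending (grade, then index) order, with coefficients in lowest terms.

step 1: -181/24 - 8/3*e1 + 143/8*e2 - 4*e12
Answer: -181/24 - 8/3*e1 + 143/8*e2 - 4*e12


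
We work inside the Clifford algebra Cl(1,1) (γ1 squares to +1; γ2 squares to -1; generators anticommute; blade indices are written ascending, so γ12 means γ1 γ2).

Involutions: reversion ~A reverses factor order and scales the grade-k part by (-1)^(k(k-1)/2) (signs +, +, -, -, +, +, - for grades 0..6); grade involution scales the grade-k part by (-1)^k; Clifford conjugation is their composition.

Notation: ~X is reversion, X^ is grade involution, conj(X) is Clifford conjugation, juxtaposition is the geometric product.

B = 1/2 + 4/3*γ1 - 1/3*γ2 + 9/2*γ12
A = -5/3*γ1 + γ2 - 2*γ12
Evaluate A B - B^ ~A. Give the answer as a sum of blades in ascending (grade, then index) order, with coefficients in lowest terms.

first term: -98/9 + 3*γ1 - 13/3*γ2 - 16/9*γ12
second term: 98/9 - 14/3*γ1 + 16/3*γ2 + 2/9*γ12
Answer: -196/9 + 23/3*γ1 - 29/3*γ2 - 2*γ12


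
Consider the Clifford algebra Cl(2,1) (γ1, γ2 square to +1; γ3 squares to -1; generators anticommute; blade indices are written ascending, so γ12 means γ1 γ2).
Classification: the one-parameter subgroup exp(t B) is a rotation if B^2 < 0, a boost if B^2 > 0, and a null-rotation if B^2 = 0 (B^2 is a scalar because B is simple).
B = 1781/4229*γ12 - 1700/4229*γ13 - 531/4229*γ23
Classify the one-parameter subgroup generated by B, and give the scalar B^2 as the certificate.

B^2 term by term: the squares give (1781/4229)^2*(γ12)^2 + (-1700/4229)^2*(γ13)^2 + (-531/4229)^2*(γ23)^2 = 3171961/17884441*(-1) + 2890000/17884441*(+1) + 281961/17884441*(+1) = 0 (each basis 2-blade squares to minus the product of its generators' squares); cross terms between blades sharing an index anticommute and cancel. So B^2 = 0.
Answer: null-rotation, certificate B^2 = 0. B^2 = 0 is basis-independent, so its sign is the whole story.


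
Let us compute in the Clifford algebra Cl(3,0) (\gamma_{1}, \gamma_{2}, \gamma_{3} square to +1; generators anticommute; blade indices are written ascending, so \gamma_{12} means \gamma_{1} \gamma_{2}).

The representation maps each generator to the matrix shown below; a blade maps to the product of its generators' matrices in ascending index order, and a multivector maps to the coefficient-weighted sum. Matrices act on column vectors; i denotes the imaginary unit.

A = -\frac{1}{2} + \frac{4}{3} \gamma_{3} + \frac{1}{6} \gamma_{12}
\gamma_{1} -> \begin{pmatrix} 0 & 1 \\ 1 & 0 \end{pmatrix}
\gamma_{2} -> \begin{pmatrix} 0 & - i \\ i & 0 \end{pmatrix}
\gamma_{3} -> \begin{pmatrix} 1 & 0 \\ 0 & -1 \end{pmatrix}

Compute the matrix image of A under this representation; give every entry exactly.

Bivector images (products of the table entries): rho(\gamma_{12}) = rho(\gamma_{1})rho(\gamma_{2}) = \begin{pmatrix} i & 0 \\ 0 & - i \end{pmatrix}.
M = (-\frac{1}{2})*1 + (\frac{4}{3})*rho(\gamma_{3}) + (\frac{1}{6})*rho(\gamma_{12}), summed entrywise (1 is the identity matrix):
Answer: \begin{pmatrix} \frac{5}{6} + \frac{i}{6} & 0 \\ 0 & - \frac{11}{6} - \frac{i}{6} \end{pmatrix}


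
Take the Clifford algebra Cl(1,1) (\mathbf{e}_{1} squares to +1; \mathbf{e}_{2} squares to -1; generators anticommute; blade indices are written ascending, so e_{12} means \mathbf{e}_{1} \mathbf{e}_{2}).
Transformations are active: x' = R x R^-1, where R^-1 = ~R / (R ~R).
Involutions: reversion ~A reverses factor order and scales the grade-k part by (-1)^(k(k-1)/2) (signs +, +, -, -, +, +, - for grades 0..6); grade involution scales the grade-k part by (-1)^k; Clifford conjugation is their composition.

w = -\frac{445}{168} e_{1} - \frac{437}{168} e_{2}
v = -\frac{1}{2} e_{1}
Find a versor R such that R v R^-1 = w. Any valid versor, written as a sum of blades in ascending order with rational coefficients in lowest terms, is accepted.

Equal squares first: v^2 = w^2 = \frac{1}{4}. Then v + w = -\frac{529}{168} e_{1} - \frac{437}{168} e_{2} is a versor taking v to w, provided it is invertible.
Answer: -\frac{529}{168} e_{1} - \frac{437}{168} e_{2}


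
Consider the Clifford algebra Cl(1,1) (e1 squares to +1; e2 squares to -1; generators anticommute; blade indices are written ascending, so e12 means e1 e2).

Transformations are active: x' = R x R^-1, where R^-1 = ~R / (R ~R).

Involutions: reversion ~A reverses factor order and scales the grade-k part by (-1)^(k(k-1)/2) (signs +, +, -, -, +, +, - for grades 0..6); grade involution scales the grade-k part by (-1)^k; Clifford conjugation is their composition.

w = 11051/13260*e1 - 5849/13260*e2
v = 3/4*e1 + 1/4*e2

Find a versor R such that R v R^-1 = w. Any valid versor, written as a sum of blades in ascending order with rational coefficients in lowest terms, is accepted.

R = v + w = 5249/3315*e1 - 1267/6630*e2 works: the equal norms (1/2) guarantee its sandwich swaps v into w.
Answer: 5249/3315*e1 - 1267/6630*e2


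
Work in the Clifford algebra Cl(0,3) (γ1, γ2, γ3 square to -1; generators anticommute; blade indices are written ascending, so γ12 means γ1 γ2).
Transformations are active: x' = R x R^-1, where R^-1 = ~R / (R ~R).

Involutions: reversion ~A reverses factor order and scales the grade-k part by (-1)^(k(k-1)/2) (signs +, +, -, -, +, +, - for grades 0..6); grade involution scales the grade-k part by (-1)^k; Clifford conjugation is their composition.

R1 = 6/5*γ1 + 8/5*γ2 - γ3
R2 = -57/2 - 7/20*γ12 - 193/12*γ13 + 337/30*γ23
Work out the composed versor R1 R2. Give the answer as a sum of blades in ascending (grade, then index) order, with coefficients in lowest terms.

Distribute over the terms of R1 (each basis-blade product reordered to ascending indices, repeated generators contracted through their squares):
(6/5*γ1) R2 = -171/5*γ1 + 21/50*γ2 + 193/10*γ3 + 337/25*γ123
(8/5*γ2) R2 = -14/25*γ1 - 228/5*γ2 - 1348/75*γ3 + 386/15*γ123
(-γ3) R2 = 193/12*γ1 - 337/30*γ2 + 57/2*γ3 + 7/20*γ123
Summing the partial products and collecting blades:
Answer: -5603/300*γ1 - 4231/75*γ2 + 2237/75*γ3 + 11869/300*γ123


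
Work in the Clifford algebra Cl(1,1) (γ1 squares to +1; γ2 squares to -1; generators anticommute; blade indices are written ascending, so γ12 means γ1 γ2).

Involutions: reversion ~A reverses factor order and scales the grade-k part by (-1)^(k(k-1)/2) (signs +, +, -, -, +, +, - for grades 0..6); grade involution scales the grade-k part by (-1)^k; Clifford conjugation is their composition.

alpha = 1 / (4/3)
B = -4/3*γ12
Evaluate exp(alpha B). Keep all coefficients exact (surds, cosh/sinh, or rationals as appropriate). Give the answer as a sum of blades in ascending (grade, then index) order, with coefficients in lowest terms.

B^2 = (-4/3)^2*(γ12)^2 = 16/9*(+1) = 16/9 (a basis 2-blade squares to minus the product of its generators' squares).
B^2 = 16/9 — since the square is positive, the closed form is hyperbolic: l = 4/3, alpha*l = 1, so exp(alpha B) = cosh(1) + (sinh(1)/(4/3))*B = cosh(1) + (3*sinh(1)/4)*B.
Answer: cosh(1) - sinh(1)*γ12


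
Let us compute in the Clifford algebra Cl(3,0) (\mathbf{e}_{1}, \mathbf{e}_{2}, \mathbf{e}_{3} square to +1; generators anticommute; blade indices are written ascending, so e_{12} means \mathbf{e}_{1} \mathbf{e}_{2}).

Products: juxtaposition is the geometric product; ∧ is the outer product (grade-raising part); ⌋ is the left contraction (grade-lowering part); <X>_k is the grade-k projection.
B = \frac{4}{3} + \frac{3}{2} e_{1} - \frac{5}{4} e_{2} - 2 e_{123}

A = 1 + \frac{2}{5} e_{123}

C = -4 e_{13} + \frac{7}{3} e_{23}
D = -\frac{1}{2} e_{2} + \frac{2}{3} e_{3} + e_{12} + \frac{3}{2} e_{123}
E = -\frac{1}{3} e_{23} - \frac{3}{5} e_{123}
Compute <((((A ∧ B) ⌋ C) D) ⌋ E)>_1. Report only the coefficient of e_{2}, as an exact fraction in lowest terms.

step 1: \frac{4}{3} + \frac{3}{2} e_{1} - \frac{5}{4} e_{2} - \frac{22}{15} e_{123}
step 2: -\frac{107}{12} e_{3} - \frac{16}{3} e_{13} + \frac{28}{9} e_{23}
step 3: -\frac{107}{18} - \frac{74}{9} e_{1} - \frac{160}{27} e_{2} + \frac{14}{9} e_{3} - \frac{107}{8} e_{12} - \frac{28}{9} e_{13} - \frac{235}{24} e_{23} - \frac{139}{12} e_{123}
step 4: -\frac{3677}{360} - \frac{47}{8} e_{1} + \frac{322}{135} e_{2} - \frac{19601}{3240} e_{3} - \frac{14}{15} e_{12} - \frac{32}{9} e_{13} + \frac{1867}{270} e_{23} + \frac{107}{30} e_{123}
step 5: -\frac{47}{8} e_{1} + \frac{322}{135} e_{2} - \frac{19601}{3240} e_{3}
Answer: \frac{322}{135}


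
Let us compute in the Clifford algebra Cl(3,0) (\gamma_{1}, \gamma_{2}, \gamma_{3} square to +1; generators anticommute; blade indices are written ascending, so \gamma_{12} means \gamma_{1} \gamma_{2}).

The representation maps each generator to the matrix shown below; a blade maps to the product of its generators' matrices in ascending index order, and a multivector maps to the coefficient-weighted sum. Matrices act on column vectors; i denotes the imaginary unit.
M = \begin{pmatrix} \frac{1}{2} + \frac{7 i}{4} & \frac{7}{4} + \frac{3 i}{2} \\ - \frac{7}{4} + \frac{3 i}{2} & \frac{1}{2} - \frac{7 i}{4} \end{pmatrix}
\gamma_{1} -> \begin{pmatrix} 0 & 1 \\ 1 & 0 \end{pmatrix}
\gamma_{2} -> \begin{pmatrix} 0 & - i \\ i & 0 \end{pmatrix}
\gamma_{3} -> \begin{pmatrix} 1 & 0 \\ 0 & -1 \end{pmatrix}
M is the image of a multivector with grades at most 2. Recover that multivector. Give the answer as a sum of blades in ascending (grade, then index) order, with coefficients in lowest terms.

Method: 1, rho(\gamma_{1}), rho(\gamma_{2}), rho(\gamma_{3}) form a trace-orthogonal basis of the 2x2 complex matrices (tr(X Y) = 2 if X = Y, else 0), so M = m0*1 + m1*rho(\gamma_{1}) + m2*rho(\gamma_{2}) + m3*rho(\gamma_{3}) with m0 = tr(M)/2 = \frac{1}{2}, m1 = tr(M rho(\gamma_{1}))/2 = \frac{3 i}{2}, m2 = tr(M rho(\gamma_{2}))/2 = \frac{7 i}{4}, m3 = tr(M rho(\gamma_{3}))/2 = \frac{7 i}{4}.
Multiplying table entries, the bivector images are rho(\gamma_{12}) = i*rho(\gamma_{3}), rho(\gamma_{13}) = -i*rho(\gamma_{2}), rho(\gamma_{23}) = i*rho(\gamma_{1}); with real blade coefficients the real parts of m0..m3 are the coefficients of 1, \gamma_{1}, \gamma_{2}, \gamma_{3} and the imaginary parts give the bivectors (\gamma_{23}: Im m1, \gamma_{13}: -Im m2, \gamma_{12}: Im m3).
Answer: \frac{1}{2} + \frac{7}{4} \gamma_{12} - \frac{7}{4} \gamma_{13} + \frac{3}{2} \gamma_{23}


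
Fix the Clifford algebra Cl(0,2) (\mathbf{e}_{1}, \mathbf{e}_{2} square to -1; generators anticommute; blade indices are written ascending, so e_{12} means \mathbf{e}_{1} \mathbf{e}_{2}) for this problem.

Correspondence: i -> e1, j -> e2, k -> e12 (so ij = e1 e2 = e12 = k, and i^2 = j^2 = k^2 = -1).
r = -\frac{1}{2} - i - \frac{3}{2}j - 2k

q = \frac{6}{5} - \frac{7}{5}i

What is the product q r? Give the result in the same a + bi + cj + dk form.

In blades: q = \frac{6}{5} - \frac{7}{5} e_{1}, r = -\frac{1}{2} - e_{1} - \frac{3}{2} e_{2} - 2 e_{12}.
Distribute q over r term by term (generator squares from the signature, products reordered to ascending indices): (\frac{6}{5})*r = -\frac{3}{5} - \frac{6}{5} e_{1} - \frac{9}{5} e_{2} - \frac{12}{5} e_{12}; (-\frac{7}{5} e_{1})*r = -\frac{7}{5} + \frac{7}{10} e_{1} - \frac{14}{5} e_{2} + \frac{21}{10} e_{12}.
Sum: -2 - \frac{1}{2} e_{1} - \frac{23}{5} e_{2} - \frac{3}{10} e_{12}; translating back through the correspondence:
Answer: -2 - \frac{1}{2}i - \frac{23}{5}j - \frac{3}{10}k


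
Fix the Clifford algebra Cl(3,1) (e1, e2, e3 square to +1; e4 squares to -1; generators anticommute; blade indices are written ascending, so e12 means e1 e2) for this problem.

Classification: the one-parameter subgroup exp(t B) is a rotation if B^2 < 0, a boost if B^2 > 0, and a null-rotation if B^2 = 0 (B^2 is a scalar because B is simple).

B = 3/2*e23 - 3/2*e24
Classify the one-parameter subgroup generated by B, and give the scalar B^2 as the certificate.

B^2 term by term: the squares give (3/2)^2*(e23)^2 + (-3/2)^2*(e24)^2 = 9/4*(-1) + 9/4*(+1) = 0 (each basis 2-blade squares to minus the product of its generators' squares); cross terms between blades sharing an index anticommute and cancel. So B^2 = 0.
Answer: null-rotation, certificate B^2 = 0. Because 0 is invariant under every versor sandwich, the classification follows from its sign alone.


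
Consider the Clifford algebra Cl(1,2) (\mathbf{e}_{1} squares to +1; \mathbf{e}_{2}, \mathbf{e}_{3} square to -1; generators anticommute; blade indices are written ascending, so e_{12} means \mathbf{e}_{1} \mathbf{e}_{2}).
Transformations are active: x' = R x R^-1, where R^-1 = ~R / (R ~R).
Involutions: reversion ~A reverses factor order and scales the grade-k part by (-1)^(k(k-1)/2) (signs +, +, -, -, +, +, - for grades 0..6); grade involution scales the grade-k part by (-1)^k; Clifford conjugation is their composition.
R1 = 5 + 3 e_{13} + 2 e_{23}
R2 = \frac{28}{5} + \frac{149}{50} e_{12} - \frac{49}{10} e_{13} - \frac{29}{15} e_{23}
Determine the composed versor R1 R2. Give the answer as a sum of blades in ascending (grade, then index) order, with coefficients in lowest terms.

Distribute over the terms of R1 (each basis-blade product reordered to ascending indices, repeated generators contracted through their squares):
(5) R2 = 28 + \frac{149}{10} e_{12} - \frac{49}{2} e_{13} - \frac{29}{3} e_{23}
(3 e_{13}) R2 = -\frac{147}{10} - \frac{29}{5} e_{12} + \frac{84}{5} e_{13} + \frac{447}{50} e_{23}
(2 e_{23}) R2 = \frac{58}{15} + \frac{49}{5} e_{12} + \frac{149}{25} e_{13} + \frac{56}{5} e_{23}
Summing the partial products and collecting blades:
Answer: \frac{103}{6} + \frac{189}{10} e_{12} - \frac{87}{50} e_{13} + \frac{1571}{150} e_{23}


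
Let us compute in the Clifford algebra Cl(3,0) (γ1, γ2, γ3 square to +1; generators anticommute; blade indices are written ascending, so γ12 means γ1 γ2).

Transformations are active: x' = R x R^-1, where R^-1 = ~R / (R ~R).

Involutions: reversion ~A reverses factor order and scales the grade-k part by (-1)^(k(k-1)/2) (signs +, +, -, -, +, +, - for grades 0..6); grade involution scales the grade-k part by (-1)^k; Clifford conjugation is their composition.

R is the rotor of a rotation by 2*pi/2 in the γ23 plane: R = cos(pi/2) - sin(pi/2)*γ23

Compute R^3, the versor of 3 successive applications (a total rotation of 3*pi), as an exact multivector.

The rotor phase is half the rotation angle and phases add under composition, so 3 steps in the γ23 plane accumulate phase 3*(pi/2) = 3*pi/2: R^3 = cos(3*pi/2) - sin(3*pi/2)*γ23.
cos(3*pi/2) = 0 and sin(3*pi/2) = -1, so R^3 = γ23. The net rotation is 1*pi (after discarding 1 full turn, each of which contributes a factor -1 to the rotor); the rotor keeps the half-angle phase exactly.
Answer: γ23


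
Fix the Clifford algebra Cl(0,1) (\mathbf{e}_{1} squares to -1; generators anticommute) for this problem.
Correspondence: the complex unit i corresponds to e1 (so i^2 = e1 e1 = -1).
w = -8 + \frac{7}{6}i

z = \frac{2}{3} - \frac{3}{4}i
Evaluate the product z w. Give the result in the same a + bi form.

In blades: z = \frac{2}{3} - \frac{3}{4} e_{1}, w = -8 + \frac{7}{6} e_{1}.
Distribute z over w term by term (generator squares from the signature, products reordered to ascending indices): (\frac{2}{3})*w = -\frac{16}{3} + \frac{7}{9} e_{1}; (-\frac{3}{4} e_{1})*w = \frac{7}{8} + 6 e_{1}.
Sum: -\frac{107}{24} + \frac{61}{9} e_{1}; translating back through the correspondence:
Answer: -\frac{107}{24} + \frac{61}{9}i


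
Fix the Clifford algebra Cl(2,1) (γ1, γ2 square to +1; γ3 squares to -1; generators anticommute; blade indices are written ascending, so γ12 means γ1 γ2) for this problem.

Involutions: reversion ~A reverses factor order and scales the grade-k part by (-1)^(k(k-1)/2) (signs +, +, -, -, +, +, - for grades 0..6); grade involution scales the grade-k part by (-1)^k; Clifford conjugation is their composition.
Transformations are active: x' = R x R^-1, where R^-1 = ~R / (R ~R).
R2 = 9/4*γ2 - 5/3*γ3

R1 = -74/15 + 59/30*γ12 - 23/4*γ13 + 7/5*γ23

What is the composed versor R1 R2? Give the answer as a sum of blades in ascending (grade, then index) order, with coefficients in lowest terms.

Distribute over the terms of R2 (each basis-blade product reordered to ascending indices, repeated generators contracted through their squares):
R1 (9/4*γ2) = 177/40*γ1 - 111/10*γ2 - 63/20*γ3 + 207/16*γ123
R1 (-5/3*γ3) = -115/12*γ1 + 7/3*γ2 + 74/9*γ3 - 59/18*γ123
Summing the partial products and collecting blades:
Answer: -619/120*γ1 - 263/30*γ2 + 913/180*γ3 + 1391/144*γ123


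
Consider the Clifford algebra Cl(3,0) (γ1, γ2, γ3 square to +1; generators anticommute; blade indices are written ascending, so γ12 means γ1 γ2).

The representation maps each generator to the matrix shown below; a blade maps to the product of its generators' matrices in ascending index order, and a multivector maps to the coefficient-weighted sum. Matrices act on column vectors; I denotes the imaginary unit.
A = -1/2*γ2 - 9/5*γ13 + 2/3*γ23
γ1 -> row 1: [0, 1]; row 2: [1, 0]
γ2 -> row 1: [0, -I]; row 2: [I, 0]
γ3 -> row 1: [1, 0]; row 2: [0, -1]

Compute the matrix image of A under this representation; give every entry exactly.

Bivector images (products of the table entries): rho(γ13) = rho(γ1)rho(γ3) = row 1: [0, -1]; row 2: [1, 0]; rho(γ23) = rho(γ2)rho(γ3) = row 1: [0, I]; row 2: [I, 0].
M = (-1/2)*rho(γ2) + (-9/5)*rho(γ13) + (2/3)*rho(γ23), summed entrywise:
Answer: row 1: [0, 9/5 + 7*I/6]; row 2: [-9/5 + I/6, 0]


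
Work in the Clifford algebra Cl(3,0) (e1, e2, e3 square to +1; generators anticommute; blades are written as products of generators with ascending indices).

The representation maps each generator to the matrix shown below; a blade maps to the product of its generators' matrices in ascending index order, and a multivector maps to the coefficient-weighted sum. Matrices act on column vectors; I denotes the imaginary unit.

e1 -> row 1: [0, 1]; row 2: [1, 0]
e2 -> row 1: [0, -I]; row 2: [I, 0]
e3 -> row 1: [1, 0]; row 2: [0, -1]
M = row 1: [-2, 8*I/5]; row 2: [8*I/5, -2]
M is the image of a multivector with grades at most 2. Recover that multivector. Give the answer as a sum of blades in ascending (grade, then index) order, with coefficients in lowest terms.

Method: 1, rho(e1), rho(e2), rho(e3) form a trace-orthogonal basis of the 2x2 complex matrices (tr(X Y) = 2 if X = Y, else 0), so M = m0*1 + m1*rho(e1) + m2*rho(e2) + m3*rho(e3) with m0 = tr(M)/2 = -2, m1 = tr(M rho(e1))/2 = 8*I/5, m2 = tr(M rho(e2))/2 = 0, m3 = tr(M rho(e3))/2 = 0.
Multiplying table entries, the bivector images are rho(e1 e2) = I*rho(e3), rho(e1 e3) = -I*rho(e2), rho(e2 e3) = I*rho(e1); with real blade coefficients the real parts of m0..m3 are the coefficients of 1, e1, e2, e3 and the imaginary parts give the bivectors (e2 e3: Im m1, e1 e3: -Im m2, e1 e2: Im m3).
Answer: -2 + 8/5*e2 e3


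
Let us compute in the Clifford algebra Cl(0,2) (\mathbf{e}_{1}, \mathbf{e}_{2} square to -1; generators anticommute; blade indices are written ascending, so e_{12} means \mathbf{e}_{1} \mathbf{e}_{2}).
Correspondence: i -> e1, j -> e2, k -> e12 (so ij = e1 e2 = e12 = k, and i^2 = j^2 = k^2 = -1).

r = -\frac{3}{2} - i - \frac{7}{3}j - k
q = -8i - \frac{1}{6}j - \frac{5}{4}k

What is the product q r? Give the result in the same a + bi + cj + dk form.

In blades: q = -8 e_{1} - \frac{1}{6} e_{2} - \frac{5}{4} e_{12}, r = -\frac{3}{2} - e_{1} - \frac{7}{3} e_{2} - e_{12}.
Distribute q over r term by term (generator squares from the signature, products reordered to ascending indices): (-8 e_{1})*r = -8 + 12 e_{1} - 8 e_{2} + \frac{56}{3} e_{12}; (-\frac{1}{6} e_{2})*r = -\frac{7}{18} + \frac{1}{6} e_{1} + \frac{1}{4} e_{2} - \frac{1}{6} e_{12}; (-\frac{5}{4} e_{12})*r = -\frac{5}{4} - \frac{35}{12} e_{1} + \frac{5}{4} e_{2} + \frac{15}{8} e_{12}.
Sum: -\frac{347}{36} + \frac{37}{4} e_{1} - \frac{13}{2} e_{2} + \frac{163}{8} e_{12}; translating back through the correspondence:
Answer: -\frac{347}{36} + \frac{37}{4}i - \frac{13}{2}j + \frac{163}{8}k


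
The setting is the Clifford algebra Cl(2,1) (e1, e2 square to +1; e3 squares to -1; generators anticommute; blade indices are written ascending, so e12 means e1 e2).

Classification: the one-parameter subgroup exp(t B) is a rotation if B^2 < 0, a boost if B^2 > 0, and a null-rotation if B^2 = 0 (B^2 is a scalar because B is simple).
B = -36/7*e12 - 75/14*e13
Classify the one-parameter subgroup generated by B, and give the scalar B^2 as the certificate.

B^2 term by term: the squares give (-36/7)^2*(e12)^2 + (-75/14)^2*(e13)^2 = 1296/49*(-1) + 5625/196*(+1) = 9/4 (each basis 2-blade squares to minus the product of its generators' squares); cross terms between blades sharing an index anticommute and cancel. So B^2 = 9/4.
Answer: boost, certificate B^2 = 9/4. Certificate logic: 9/4 is a conjugation-invariant scalar, so its sign fixes rotation versus boost versus null-rotation outright.


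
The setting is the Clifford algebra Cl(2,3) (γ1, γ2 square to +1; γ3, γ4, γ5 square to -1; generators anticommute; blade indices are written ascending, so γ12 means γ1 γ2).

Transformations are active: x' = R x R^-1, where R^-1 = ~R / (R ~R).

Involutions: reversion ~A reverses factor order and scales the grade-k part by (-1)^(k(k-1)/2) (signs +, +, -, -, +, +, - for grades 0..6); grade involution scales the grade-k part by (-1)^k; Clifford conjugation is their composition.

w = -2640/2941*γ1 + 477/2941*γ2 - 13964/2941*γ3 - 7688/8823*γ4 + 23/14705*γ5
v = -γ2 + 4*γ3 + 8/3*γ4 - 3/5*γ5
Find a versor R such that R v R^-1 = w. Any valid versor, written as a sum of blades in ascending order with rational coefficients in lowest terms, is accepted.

The midline construction: v and w both square to -5056/225, so reflecting in their sum -2640/2941*γ1 - 2464/2941*γ2 - 2200/2941*γ3 + 5280/2941*γ4 - 1760/2941*γ5 exchanges them.
Answer: -2640/2941*γ1 - 2464/2941*γ2 - 2200/2941*γ3 + 5280/2941*γ4 - 1760/2941*γ5


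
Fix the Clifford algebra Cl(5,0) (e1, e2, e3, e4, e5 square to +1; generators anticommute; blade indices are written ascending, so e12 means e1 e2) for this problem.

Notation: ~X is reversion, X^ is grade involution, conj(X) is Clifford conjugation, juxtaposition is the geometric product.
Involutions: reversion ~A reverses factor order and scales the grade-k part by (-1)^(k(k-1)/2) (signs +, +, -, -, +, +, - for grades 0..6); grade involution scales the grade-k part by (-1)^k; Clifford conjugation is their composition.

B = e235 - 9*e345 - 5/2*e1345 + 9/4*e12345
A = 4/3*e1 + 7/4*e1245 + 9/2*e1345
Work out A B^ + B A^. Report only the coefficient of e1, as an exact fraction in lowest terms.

first term: -45/4 - 81/2*e1 + 81/8*e2 - 63/16*e3 - 35/8*e23 - 63/4*e123 + 9/2*e124 - 7/4*e134 - 10/3*e345 - 4/3*e1235 + 12*e1345 - 3*e2345
second term: -45/4 - 81/2*e1 - 81/8*e2 + 63/16*e3 + 35/8*e23 + 63/4*e123 - 9/2*e124 + 7/4*e134 - 10/3*e345 + 4/3*e1235 - 12*e1345 - 3*e2345
Answer: -81


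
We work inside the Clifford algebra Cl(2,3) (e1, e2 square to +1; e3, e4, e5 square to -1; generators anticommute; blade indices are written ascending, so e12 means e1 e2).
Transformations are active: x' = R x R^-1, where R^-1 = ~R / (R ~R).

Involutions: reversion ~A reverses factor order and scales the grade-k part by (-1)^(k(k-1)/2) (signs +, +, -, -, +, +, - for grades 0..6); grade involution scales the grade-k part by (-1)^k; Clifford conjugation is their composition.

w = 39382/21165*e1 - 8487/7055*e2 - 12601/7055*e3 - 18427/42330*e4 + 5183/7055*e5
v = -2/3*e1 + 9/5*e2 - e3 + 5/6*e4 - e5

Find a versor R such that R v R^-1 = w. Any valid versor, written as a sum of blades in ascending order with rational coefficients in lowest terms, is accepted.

Why this works: both vectors square to 99/100, so q(v) = q(w) and R = v + w = 8424/7055*e1 + 4212/7055*e2 - 19656/7055*e3 + 2808/7055*e4 - 1872/7055*e5 carries v to w — its own direction survives, the complement (v - w)/2 flips.
Answer: 8424/7055*e1 + 4212/7055*e2 - 19656/7055*e3 + 2808/7055*e4 - 1872/7055*e5


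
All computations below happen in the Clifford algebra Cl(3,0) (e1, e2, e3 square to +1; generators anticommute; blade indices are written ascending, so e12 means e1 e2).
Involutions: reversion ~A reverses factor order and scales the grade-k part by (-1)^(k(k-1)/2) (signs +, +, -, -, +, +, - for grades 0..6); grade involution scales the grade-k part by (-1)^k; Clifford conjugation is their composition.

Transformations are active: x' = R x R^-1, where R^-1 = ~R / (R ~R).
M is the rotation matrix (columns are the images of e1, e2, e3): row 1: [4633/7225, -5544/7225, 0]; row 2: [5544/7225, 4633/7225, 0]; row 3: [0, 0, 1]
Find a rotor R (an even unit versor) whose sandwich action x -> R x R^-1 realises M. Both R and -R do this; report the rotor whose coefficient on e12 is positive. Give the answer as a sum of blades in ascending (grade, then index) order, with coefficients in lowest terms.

Method: write R = a + b12*e12 + b13*e13 + b23*e23 with a^2 + b12^2 + b13^2 + b23^2 = 1 (so R^-1 = ~R). Expanding the columns R e_j ~R gives tr M = 4a^2 - 1 and, from the antisymmetric part, M21 - M12 = -4a*b12, M13 - M31 = 4a*b13, M32 - M23 = -4a*b23.
Here tr M = 16491/7225, so a^2 = (1 + tr M)/4 = 5929/7225 and a = ±77/85. Taking a = 77/85: M21 - M12 = 11088/7225, M13 - M31 = 0, M32 - M23 = 0, giving b12 = -36/85, b13 = 0, b23 = 0, i.e. R = 77/85 - 36/85*e12.
Its e12 coefficient is negative, so report the other preimage -R.
Answer: -77/85 + 36/85*e12. Note: both R and -R realise this M (trace 16491/7225); the covering map identifies them, and the e12-coefficient sign is the tie-breaker.


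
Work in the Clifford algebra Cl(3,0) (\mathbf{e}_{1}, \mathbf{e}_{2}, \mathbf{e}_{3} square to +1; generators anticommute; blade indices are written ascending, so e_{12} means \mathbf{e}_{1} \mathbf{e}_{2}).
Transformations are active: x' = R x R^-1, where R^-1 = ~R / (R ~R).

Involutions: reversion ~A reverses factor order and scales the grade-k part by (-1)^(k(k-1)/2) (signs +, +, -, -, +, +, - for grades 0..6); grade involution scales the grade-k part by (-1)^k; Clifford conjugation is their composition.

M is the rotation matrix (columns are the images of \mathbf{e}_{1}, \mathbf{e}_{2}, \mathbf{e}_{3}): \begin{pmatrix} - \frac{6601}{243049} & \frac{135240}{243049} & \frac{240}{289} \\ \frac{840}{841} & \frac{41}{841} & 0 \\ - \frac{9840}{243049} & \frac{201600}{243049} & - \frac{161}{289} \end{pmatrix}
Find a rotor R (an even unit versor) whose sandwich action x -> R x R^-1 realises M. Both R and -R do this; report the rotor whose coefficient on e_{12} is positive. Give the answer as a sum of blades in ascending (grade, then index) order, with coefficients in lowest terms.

Method: write R = a + b12*e_{12} + b13*e_{13} + b23*e_{23} with a^2 + b12^2 + b13^2 + b23^2 = 1 (so R^-1 = ~R). Expanding the columns R e_j ~R gives tr M = 4a^2 - 1 and, from the antisymmetric part, M21 - M12 = -4a*b12, M13 - M31 = 4a*b13, M32 - M23 = -4a*b23.
Here tr M = -\frac{130153}{243049}, so a^2 = (1 + tr M)/4 = \frac{28224}{243049} and a = ±\frac{168}{493}. Taking a = \frac{168}{493}: M21 - M12 = \frac{107520}{243049}, M13 - M31 = \frac{211680}{243049}, M32 - M23 = \frac{201600}{243049}, giving b12 = -\frac{160}{493}, b13 = \frac{315}{493}, b23 = -\frac{300}{493}, i.e. R = \frac{168}{493} - \frac{160}{493} e_{12} + \frac{315}{493} e_{13} - \frac{300}{493} e_{23}.
Its e_{12} coefficient is negative, so report the other preimage -R.
Answer: -\frac{168}{493} + \frac{160}{493} e_{12} - \frac{315}{493} e_{13} + \frac{300}{493} e_{23}. Recall the cover is two-to-one: with M of trace -\frac{130153}{243049}, both preimages act alike, and the stated e_{12} sign chooses the sheet.


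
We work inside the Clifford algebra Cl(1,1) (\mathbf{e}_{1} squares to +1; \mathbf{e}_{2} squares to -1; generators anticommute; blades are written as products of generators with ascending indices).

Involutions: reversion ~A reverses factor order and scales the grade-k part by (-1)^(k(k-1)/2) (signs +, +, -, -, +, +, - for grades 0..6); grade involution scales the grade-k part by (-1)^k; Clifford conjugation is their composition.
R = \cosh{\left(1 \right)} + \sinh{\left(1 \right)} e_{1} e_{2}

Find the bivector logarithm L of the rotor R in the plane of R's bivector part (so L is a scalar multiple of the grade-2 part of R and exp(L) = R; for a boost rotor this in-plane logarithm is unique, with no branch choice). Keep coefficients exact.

The scalar part of R is \cosh{\left(1 \right)}, which fixes the rapidity magnitude through cosh (cosh is even, so it cannot fix the sign — the bivector part carries that); dividing the bivector part by sinh of the rapidity gives the plane, and L = rapidity * plane, where the joint sign ambiguity of (rapidity, plane) cancels in the product.
Concretely: cosh(rapidity) = \cosh{\left(1 \right)} gives rapidity = ±1, and since rapidity/sinh(rapidity) is even the sign is immaterial: L = (rapidity/sinh(rapidity)) * <R>_2 = (\frac{1}{\sinh{\left(1 \right)}}) * <R>_2.
Answer: e_{1} e_{2}


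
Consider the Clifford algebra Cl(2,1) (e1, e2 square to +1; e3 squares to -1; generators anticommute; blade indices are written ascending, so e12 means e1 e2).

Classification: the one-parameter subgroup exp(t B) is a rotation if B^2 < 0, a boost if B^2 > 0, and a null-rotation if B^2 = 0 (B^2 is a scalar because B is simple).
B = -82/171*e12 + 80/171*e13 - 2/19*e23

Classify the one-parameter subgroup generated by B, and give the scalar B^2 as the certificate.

B^2 term by term: the squares give (-82/171)^2*(e12)^2 + (80/171)^2*(e13)^2 + (-2/19)^2*(e23)^2 = 6724/29241*(-1) + 6400/29241*(+1) + 4/361*(+1) = 0 (each basis 2-blade squares to minus the product of its generators' squares); cross terms between blades sharing an index anticommute and cancel. So B^2 = 0.
Answer: null-rotation, certificate B^2 = 0. Because 0 is invariant under every versor sandwich, the classification follows from its sign alone.


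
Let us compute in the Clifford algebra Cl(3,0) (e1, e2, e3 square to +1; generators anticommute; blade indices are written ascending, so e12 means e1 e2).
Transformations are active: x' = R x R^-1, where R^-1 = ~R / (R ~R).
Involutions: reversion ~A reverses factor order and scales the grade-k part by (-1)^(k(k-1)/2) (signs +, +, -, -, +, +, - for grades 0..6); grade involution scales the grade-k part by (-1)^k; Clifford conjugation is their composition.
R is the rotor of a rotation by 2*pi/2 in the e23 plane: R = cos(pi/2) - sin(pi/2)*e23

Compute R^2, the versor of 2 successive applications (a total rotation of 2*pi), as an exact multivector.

The rotor phase is half the rotation angle and phases add under composition, so 2 steps in the e23 plane accumulate phase 2*(pi/2) = pi: R^2 = cos(pi) - sin(pi)*e23.
cos(pi) = -1 and sin(pi) = 0, so R^2 = -1. The total rotation 2*pi is 1 full turn, so every vector returns to itself, yet the rotor is -1, on the OTHER sheet of the double cover (an odd number of 2*pi turns).
Answer: -1


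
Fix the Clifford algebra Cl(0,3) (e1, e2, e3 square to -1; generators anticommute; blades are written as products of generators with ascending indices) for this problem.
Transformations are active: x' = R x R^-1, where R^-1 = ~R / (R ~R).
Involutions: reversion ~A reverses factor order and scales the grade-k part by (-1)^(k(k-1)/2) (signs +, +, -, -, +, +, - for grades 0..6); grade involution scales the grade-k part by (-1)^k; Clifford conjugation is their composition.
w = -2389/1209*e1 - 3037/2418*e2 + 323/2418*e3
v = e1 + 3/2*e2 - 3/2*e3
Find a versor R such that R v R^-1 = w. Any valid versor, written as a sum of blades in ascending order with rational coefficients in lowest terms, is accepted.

Construction: equal norms (both -11/2) license R = v + w = -1180/1209*e1 + 295/1209*e2 - 1652/1209*e3 — nothing changes along that direction, while (v - w)/2 changes sign, so v maps onto w.
Answer: -1180/1209*e1 + 295/1209*e2 - 1652/1209*e3


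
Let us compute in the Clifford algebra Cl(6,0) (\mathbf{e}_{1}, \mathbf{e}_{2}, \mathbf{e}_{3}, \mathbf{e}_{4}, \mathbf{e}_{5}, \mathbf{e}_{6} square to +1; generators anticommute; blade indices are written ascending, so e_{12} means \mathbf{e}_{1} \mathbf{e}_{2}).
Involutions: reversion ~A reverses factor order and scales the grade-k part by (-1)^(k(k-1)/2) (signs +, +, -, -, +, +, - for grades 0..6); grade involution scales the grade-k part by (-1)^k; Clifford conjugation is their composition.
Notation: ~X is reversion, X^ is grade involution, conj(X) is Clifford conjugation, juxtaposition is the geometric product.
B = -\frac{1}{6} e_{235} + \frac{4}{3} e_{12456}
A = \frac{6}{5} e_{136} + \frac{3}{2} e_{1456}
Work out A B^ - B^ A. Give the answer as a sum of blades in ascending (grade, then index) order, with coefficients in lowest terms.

first term: 2 e_{2} + \frac{1}{5} e_{1256} - \frac{8}{5} e_{2345} - \frac{1}{4} e_{12346}
second term: 2 e_{2} + \frac{1}{5} e_{1256} + \frac{8}{5} e_{2345} + \frac{1}{4} e_{12346}
Answer: -\frac{16}{5} e_{2345} - \frac{1}{2} e_{12346}


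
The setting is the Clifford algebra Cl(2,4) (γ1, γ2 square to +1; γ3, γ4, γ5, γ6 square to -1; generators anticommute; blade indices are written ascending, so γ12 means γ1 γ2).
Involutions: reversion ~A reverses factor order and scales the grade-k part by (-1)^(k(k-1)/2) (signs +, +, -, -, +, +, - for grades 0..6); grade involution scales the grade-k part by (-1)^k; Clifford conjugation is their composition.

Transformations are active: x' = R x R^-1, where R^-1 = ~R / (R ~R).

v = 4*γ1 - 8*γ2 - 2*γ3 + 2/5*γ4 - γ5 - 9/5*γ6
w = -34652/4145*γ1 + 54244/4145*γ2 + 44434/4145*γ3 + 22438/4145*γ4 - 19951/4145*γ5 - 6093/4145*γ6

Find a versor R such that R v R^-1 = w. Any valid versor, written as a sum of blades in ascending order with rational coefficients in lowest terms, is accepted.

A norm check does it: q(v) = q(w) = 358/5, hence R = v + w = -18072/4145*γ1 + 21084/4145*γ2 + 36144/4145*γ3 + 24096/4145*γ4 - 24096/4145*γ5 - 13554/4145*γ6 realises the map — parallel part kept, (v - w)/2 negated, v carried to w.
Answer: -18072/4145*γ1 + 21084/4145*γ2 + 36144/4145*γ3 + 24096/4145*γ4 - 24096/4145*γ5 - 13554/4145*γ6


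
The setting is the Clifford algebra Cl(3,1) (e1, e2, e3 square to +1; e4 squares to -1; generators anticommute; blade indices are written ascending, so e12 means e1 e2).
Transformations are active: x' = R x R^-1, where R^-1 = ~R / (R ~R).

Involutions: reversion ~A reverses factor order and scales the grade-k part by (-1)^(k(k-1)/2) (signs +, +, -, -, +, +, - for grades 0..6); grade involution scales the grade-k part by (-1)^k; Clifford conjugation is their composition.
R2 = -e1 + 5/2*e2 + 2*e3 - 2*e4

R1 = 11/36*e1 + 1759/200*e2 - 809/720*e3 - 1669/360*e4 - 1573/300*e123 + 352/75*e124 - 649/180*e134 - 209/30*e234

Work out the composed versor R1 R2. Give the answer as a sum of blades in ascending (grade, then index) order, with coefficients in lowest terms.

Distribute over the terms of R2 (each basis-blade product reordered to ascending indices, repeated generators contracted through their squares):
R1 (-e1) = -11/36 + 1759/200*e12 - 809/720*e13 - 1669/360*e14 + 1573/300*e23 - 352/75*e24 + 649/180*e34 - 209/30*e1234
R1 (5/2*e2) = 1759/80 + 55/72*e12 + 1573/120*e13 - 176/15*e14 + 809/288*e23 + 1669/144*e24 - 209/12*e34 - 649/72*e1234
R1 (2*e3) = -809/360 - 1573/150*e12 + 11/18*e13 + 649/90*e14 + 1759/100*e23 + 209/15*e24 + 1669/180*e34 - 704/75*e1234
R1 (-2*e4) = -1669/180 + 704/75*e12 - 649/90*e13 - 11/18*e14 - 209/15*e23 - 1759/100*e24 + 809/360*e34 + 1573/150*e1234
Summing the partial products and collecting blades:
Answer: 813/80 + 7613/900*e12 + 3877/720*e13 - 3517/360*e14 + 16861/1440*e23 + 2333/720*e24 - 55/24*e34 - 5357/360*e1234


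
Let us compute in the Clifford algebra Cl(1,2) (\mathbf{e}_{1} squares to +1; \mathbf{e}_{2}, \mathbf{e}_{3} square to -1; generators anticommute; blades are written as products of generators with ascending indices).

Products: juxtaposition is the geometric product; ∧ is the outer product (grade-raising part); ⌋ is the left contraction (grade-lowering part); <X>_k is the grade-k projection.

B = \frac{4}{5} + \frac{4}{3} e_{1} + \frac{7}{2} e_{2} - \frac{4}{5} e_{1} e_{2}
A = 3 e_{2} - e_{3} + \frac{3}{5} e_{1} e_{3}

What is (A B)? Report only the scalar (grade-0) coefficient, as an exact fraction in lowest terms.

step 1: -\frac{21}{2} - \frac{12}{5} e_{1} + \frac{12}{5} e_{2} - \frac{8}{5} e_{3} - 4 e_{1} e_{2} + \frac{136}{75} e_{1} e_{3} + \frac{151}{50} e_{2} e_{3} - \frac{13}{10} e_{1} e_{2} e_{3}
Answer: -\frac{21}{2}


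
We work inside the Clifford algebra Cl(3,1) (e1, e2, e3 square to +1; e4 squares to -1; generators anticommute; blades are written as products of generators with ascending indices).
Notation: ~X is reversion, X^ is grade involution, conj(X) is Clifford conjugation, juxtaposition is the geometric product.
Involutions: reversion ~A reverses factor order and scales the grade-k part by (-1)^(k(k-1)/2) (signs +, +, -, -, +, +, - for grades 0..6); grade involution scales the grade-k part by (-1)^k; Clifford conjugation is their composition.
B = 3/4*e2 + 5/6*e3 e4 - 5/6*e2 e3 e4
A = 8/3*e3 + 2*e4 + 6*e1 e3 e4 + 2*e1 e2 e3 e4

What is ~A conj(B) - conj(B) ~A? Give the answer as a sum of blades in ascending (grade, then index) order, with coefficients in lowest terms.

first term: 10/3*e1 - 5/3*e3 - 20/9*e4 + 10/3*e1 e2 + 11/3*e2 e3 + 67/18*e2 e4 - 3/2*e1 e3 e4 + 9/2*e1 e2 e3 e4
second term: 20/3*e1 + 5/3*e3 + 20/9*e4 - 20/3*e1 e2 - 1/3*e2 e3 + 13/18*e2 e4 + 3/2*e1 e3 e4 - 9/2*e1 e2 e3 e4
Answer: -10/3*e1 - 10/3*e3 - 40/9*e4 + 10*e1 e2 + 4*e2 e3 + 3*e2 e4 - 3*e1 e3 e4 + 9*e1 e2 e3 e4


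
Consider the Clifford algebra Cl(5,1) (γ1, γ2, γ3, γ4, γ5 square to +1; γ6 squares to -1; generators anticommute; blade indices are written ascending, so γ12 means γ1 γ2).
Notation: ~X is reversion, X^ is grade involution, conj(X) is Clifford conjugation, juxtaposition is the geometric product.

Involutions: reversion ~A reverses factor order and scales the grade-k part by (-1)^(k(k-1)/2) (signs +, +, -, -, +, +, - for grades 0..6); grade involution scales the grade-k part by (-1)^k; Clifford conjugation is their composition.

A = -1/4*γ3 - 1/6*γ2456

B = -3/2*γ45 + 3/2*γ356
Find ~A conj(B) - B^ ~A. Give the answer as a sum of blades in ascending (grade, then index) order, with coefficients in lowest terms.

first term: 1/4*γ26 - 3/8*γ56 + 1/4*γ234 - 3/8*γ345
second term: -1/4*γ26 + 3/8*γ56 - 1/4*γ234 + 3/8*γ345
Answer: 1/2*γ26 - 3/4*γ56 + 1/2*γ234 - 3/4*γ345


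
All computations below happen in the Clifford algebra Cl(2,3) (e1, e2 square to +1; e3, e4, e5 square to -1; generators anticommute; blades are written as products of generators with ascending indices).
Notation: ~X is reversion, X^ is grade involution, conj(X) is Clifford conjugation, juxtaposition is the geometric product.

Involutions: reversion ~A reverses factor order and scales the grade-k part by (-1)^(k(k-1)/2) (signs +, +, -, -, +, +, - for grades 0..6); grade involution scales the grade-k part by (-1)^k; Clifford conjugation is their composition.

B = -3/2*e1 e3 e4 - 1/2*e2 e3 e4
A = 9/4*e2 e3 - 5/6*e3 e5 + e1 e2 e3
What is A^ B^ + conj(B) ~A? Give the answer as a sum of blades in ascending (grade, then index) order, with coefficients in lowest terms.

first term: 9/8*e4 - 1/2*e1 e4 + 3/2*e2 e4 - 27/8*e1 e2 e4 + 5/4*e1 e4 e5 + 5/12*e2 e4 e5
second term: 9/8*e4 - 1/2*e1 e4 + 3/2*e2 e4 + 27/8*e1 e2 e4 - 5/4*e1 e4 e5 - 5/12*e2 e4 e5
Answer: 9/4*e4 - e1 e4 + 3*e2 e4
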